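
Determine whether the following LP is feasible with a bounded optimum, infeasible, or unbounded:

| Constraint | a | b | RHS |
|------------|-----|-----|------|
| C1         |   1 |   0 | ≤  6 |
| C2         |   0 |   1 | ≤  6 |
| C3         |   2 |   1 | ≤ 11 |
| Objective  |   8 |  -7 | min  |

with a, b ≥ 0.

Feasible with a bounded optimal solution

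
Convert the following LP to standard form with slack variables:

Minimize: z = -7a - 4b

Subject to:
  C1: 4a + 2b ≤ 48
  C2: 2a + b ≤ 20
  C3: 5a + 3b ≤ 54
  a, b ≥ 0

min z = -7a - 4b

s.t.
  4a + 2b + s1 = 48
  2a + b + s2 = 20
  5a + 3b + s3 = 54
  a, b, s1, s2, s3 ≥ 0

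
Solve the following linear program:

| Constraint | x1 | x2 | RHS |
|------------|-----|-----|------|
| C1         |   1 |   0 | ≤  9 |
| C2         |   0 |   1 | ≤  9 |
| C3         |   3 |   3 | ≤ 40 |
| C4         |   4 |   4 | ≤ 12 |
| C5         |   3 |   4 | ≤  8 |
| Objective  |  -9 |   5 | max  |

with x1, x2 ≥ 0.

Evaluate the objective at each vertex of the feasible region:
  z(0, 0) = 0
  z(2.667, 0) = -24
  z(0, 2) = 10  ←
The maximum is at x1 = 0, x2 = 2.

x1 = 0, x2 = 2, z = 10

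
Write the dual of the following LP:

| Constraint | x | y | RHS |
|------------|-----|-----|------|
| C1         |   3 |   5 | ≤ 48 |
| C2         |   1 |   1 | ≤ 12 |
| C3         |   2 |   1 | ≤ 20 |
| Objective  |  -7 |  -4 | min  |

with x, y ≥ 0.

Primal min cᵀx s.t. Ax ≤ b, x ≥ 0  →  Dual max −bᵀy s.t. Aᵀy ≥ −c, y ≥ 0.

Maximize: z = -48y1 - 12y2 - 20y3

Subject to:
  3y1 + y2 + 2y3 ≥ 7
  5y1 + y2 + y3 ≥ 4
  y1, y2, y3 ≥ 0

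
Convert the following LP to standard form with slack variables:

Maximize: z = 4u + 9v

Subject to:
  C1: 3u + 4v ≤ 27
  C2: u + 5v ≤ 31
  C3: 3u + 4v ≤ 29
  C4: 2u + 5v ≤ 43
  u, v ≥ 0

max z = 4u + 9v

s.t.
  3u + 4v + s1 = 27
  u + 5v + s2 = 31
  3u + 4v + s3 = 29
  2u + 5v + s4 = 43
  u, v, s1, s2, s3, s4 ≥ 0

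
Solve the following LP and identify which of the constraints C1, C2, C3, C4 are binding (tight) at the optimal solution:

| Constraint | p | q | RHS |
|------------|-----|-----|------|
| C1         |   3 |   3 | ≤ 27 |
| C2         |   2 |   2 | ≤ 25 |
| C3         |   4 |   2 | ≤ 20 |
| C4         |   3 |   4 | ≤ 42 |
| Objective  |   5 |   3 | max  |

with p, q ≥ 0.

At p = 1, q = 8, compute slack b - a·x for each constraint:
  C1: 27 − 27 = 0  (binding)
  C2: 25 − 18 = 7  (slack)
  C3: 20 − 20 = 0  (binding)
  C4: 42 − 35 = 7  (slack)

Optimal: p = 1, q = 8
Binding: C1, C3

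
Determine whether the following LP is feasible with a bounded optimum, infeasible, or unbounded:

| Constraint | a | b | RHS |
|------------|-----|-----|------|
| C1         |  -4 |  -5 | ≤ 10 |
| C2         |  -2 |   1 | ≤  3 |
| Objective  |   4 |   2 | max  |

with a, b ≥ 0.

Unbounded (objective can increase without bound)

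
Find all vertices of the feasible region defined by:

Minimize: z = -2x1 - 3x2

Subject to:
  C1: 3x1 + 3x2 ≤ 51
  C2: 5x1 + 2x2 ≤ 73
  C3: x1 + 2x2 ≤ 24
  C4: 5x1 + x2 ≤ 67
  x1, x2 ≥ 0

(0, 0), (13.4, 0), (12.5, 4.5), (10, 7), (0, 12)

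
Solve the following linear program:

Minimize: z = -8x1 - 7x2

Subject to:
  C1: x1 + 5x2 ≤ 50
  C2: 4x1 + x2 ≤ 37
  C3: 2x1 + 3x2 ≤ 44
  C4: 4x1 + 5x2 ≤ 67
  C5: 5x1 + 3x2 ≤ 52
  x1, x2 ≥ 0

Evaluate the objective at each vertex of the feasible region:
  z(0, 0) = 0
  z(9.25, 0) = -74
  z(8.429, 3.286) = -90.43
  z(5, 9) = -103  ←
  z(0, 10) = -70
The minimum is at x1 = 5, x2 = 9.

x1 = 5, x2 = 9, z = -103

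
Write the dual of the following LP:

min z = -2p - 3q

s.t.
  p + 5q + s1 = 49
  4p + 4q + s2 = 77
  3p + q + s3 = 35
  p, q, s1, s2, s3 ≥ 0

Primal min cᵀx s.t. Ax ≤ b, x ≥ 0  →  Dual max −bᵀy s.t. Aᵀy ≥ −c, y ≥ 0.

Maximize: z = -49y1 - 77y2 - 35y3

Subject to:
  y1 + 4y2 + 3y3 ≥ 2
  5y1 + 4y2 + y3 ≥ 3
  y1, y2, y3 ≥ 0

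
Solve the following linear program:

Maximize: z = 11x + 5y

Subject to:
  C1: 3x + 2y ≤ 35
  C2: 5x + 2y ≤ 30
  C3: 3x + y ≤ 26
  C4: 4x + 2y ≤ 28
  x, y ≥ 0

Evaluate the objective at each vertex of the feasible region:
  z(0, 0) = 0
  z(6, 0) = 66
  z(2, 10) = 72  ←
  z(0, 14) = 70
The maximum is at x = 2, y = 10.

x = 2, y = 10, z = 72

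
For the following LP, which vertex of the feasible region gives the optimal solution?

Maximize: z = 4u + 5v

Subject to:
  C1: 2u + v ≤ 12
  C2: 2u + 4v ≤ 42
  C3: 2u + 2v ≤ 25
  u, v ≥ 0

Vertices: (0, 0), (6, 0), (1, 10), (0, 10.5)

Evaluate the objective at each vertex of the feasible region:
  z(0, 0) = 0
  z(6, 0) = 24
  z(1, 10) = 54  ←
  z(0, 10.5) = 52.5
The maximum is at u = 1, v = 10.

(1, 10)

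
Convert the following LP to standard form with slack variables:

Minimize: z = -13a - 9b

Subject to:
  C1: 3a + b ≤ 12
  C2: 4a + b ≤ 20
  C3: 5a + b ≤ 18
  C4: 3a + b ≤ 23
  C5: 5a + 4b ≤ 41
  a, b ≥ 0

min z = -13a - 9b

s.t.
  3a + b + s1 = 12
  4a + b + s2 = 20
  5a + b + s3 = 18
  3a + b + s4 = 23
  5a + 4b + s5 = 41
  a, b, s1, s2, s3, s4, s5 ≥ 0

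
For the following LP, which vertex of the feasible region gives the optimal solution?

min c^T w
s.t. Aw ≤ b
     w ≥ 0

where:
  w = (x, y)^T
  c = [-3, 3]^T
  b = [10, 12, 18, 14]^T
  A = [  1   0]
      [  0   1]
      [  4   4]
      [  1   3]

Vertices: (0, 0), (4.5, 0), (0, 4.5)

Evaluate the objective at each vertex of the feasible region:
  z(0, 0) = 0
  z(4.5, 0) = -13.5  ←
  z(0, 4.5) = 13.5
The minimum is at x = 4.5, y = 0.

(4.5, 0)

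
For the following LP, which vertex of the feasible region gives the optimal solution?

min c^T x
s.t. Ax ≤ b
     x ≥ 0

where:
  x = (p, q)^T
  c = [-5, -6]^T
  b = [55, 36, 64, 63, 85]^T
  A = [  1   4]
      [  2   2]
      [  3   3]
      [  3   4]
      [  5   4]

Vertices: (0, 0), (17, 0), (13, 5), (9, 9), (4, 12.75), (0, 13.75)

Evaluate the objective at each vertex of the feasible region:
  z(0, 0) = 0
  z(17, 0) = -85
  z(13, 5) = -95
  z(9, 9) = -99  ←
  z(4, 12.75) = -96.5
  z(0, 13.75) = -82.5
The minimum is at p = 9, q = 9.

(9, 9)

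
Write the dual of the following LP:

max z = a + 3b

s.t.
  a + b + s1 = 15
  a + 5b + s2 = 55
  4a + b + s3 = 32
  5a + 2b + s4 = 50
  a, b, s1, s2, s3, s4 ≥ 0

Primal max cᵀx s.t. Ax ≤ b, x ≥ 0  →  Dual min bᵀy s.t. Aᵀy ≥ c, y ≥ 0.

Minimize: z = 15y1 + 55y2 + 32y3 + 50y4

Subject to:
  y1 + y2 + 4y3 + 5y4 ≥ 1
  y1 + 5y2 + y3 + 2y4 ≥ 3
  y1, y2, y3, y4 ≥ 0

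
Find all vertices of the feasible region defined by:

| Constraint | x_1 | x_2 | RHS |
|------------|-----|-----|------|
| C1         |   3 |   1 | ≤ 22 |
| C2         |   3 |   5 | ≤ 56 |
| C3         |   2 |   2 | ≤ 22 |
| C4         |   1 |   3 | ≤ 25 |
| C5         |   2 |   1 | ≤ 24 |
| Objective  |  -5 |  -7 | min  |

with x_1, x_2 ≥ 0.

(0, 0), (7.333, 0), (5.5, 5.5), (4, 7), (0, 8.333)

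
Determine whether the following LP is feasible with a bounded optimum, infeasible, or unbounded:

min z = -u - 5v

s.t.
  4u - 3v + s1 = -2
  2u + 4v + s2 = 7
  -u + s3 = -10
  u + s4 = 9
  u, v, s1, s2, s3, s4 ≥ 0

Infeasible (no feasible solution exists)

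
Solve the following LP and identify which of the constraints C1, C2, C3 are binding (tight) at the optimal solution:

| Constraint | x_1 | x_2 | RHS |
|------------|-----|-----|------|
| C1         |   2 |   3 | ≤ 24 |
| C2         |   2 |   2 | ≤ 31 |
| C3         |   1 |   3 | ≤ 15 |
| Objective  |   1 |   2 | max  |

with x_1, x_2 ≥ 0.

At x_1 = 9, x_2 = 2, compute slack b - a·x for each constraint:
  C1: 24 − 24 = 0  (binding)
  C2: 31 − 22 = 9  (slack)
  C3: 15 − 15 = 0  (binding)

Optimal: x_1 = 9, x_2 = 2
Binding: C1, C3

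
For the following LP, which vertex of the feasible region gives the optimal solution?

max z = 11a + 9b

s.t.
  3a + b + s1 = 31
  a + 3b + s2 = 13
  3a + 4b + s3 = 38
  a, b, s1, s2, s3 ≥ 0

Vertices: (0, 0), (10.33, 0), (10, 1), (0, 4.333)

Evaluate the objective at each vertex of the feasible region:
  z(0, 0) = 0
  z(10.33, 0) = 113.7
  z(10, 1) = 119  ←
  z(0, 4.333) = 39
The maximum is at a = 10, b = 1.

(10, 1)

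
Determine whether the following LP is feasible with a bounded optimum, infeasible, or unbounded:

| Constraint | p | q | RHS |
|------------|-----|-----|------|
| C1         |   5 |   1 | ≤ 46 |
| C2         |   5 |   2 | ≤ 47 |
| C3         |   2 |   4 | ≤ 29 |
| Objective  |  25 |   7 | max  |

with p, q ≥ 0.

Feasible with a bounded optimal solution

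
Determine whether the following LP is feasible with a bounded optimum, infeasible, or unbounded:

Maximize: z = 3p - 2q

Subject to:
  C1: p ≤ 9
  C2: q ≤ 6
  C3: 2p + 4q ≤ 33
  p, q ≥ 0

Feasible with a bounded optimal solution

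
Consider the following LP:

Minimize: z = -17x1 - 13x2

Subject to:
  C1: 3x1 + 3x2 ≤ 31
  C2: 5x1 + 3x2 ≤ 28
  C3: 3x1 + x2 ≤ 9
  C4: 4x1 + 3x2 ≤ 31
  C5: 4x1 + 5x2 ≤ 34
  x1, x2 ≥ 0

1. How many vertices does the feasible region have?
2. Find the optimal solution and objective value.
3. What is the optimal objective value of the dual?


1. 4
2. x1 = 1, x2 = 6, z = -95
3. -95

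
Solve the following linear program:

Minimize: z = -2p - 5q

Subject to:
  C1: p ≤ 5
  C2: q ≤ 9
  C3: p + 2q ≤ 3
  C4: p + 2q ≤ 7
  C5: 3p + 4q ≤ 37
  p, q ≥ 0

Evaluate the objective at each vertex of the feasible region:
  z(0, 0) = 0
  z(3, 0) = -6
  z(0, 1.5) = -7.5  ←
The minimum is at p = 0, q = 1.5.

p = 0, q = 1.5, z = -7.5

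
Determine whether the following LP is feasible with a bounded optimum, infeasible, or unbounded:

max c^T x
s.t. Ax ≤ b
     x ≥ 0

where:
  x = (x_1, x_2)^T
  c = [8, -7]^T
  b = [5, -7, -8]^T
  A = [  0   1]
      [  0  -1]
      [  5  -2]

Infeasible (no feasible solution exists)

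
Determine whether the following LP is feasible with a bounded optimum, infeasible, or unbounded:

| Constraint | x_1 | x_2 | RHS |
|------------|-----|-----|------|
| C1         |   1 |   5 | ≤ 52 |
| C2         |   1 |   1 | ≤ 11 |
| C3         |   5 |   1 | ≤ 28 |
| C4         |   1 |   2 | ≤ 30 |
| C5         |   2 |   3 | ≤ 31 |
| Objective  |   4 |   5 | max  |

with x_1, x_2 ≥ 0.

Feasible with a bounded optimal solution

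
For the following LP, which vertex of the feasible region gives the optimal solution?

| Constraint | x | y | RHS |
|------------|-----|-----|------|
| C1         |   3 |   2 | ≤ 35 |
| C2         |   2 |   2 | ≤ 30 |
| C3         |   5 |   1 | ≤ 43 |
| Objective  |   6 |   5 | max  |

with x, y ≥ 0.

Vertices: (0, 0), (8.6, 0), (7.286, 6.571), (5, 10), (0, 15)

Evaluate the objective at each vertex of the feasible region:
  z(0, 0) = 0
  z(8.6, 0) = 51.6
  z(7.286, 6.571) = 76.57
  z(5, 10) = 80  ←
  z(0, 15) = 75
The maximum is at x = 5, y = 10.

(5, 10)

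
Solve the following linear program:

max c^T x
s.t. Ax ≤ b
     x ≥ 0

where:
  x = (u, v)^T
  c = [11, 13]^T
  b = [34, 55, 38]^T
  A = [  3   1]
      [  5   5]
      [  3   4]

Evaluate the objective at each vertex of the feasible region:
  z(0, 0) = 0
  z(11, 0) = 121
  z(6, 5) = 131  ←
  z(0, 9.5) = 123.5
The maximum is at u = 6, v = 5.

u = 6, v = 5, z = 131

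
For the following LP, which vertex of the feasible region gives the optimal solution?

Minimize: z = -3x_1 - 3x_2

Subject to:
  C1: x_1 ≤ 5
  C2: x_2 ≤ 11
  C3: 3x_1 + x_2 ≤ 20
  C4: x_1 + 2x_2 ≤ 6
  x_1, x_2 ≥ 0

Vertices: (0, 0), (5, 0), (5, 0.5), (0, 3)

Evaluate the objective at each vertex of the feasible region:
  z(0, 0) = 0
  z(5, 0) = -15
  z(5, 0.5) = -16.5  ←
  z(0, 3) = -9
The minimum is at x_1 = 5, x_2 = 0.5.

(5, 0.5)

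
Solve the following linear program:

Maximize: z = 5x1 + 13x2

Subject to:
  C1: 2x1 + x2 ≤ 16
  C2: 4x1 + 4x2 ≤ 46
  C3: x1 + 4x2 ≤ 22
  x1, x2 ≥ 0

Evaluate the objective at each vertex of the feasible region:
  z(0, 0) = 0
  z(8, 0) = 40
  z(6, 4) = 82  ←
  z(0, 5.5) = 71.5
The maximum is at x1 = 6, x2 = 4.

x1 = 6, x2 = 4, z = 82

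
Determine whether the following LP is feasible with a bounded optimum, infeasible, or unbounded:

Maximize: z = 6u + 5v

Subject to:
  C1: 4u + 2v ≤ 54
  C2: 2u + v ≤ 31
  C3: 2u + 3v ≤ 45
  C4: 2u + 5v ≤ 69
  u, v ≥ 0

Feasible with a bounded optimal solution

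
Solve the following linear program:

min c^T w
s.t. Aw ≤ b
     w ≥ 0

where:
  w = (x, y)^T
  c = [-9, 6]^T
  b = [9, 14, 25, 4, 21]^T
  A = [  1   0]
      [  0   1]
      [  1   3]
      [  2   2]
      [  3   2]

Evaluate the objective at each vertex of the feasible region:
  z(0, 0) = 0
  z(2, 0) = -18  ←
  z(0, 2) = 12
The minimum is at x = 2, y = 0.

x = 2, y = 0, z = -18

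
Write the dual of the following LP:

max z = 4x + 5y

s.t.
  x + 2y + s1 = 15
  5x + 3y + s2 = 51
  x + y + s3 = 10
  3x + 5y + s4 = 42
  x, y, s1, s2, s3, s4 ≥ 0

Primal max cᵀx s.t. Ax ≤ b, x ≥ 0  →  Dual min bᵀy s.t. Aᵀy ≥ c, y ≥ 0.

Minimize: z = 15y1 + 51y2 + 10y3 + 42y4

Subject to:
  y1 + 5y2 + y3 + 3y4 ≥ 4
  2y1 + 3y2 + y3 + 5y4 ≥ 5
  y1, y2, y3, y4 ≥ 0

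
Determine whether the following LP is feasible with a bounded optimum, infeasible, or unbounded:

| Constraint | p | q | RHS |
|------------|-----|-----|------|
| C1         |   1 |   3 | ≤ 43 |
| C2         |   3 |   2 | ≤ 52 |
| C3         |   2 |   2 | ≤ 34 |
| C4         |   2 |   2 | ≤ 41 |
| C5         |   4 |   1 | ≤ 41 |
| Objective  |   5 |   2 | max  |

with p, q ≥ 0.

Feasible with a bounded optimal solution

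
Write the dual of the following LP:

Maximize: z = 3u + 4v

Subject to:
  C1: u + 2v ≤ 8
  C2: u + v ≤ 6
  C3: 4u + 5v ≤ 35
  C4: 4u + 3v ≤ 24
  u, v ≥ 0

Primal max cᵀx s.t. Ax ≤ b, x ≥ 0  →  Dual min bᵀy s.t. Aᵀy ≥ c, y ≥ 0.

Minimize: z = 8y1 + 6y2 + 35y3 + 24y4

Subject to:
  y1 + y2 + 4y3 + 4y4 ≥ 3
  2y1 + y2 + 5y3 + 3y4 ≥ 4
  y1, y2, y3, y4 ≥ 0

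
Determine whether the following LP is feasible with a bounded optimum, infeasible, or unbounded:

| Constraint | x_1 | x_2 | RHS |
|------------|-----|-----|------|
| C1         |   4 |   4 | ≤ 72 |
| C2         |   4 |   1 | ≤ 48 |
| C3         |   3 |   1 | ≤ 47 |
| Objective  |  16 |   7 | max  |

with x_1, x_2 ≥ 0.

Feasible with a bounded optimal solution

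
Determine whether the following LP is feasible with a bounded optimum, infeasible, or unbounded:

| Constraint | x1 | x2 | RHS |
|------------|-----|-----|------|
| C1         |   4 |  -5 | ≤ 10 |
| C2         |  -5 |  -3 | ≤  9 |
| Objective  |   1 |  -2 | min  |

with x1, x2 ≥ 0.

Unbounded (objective can decrease without bound)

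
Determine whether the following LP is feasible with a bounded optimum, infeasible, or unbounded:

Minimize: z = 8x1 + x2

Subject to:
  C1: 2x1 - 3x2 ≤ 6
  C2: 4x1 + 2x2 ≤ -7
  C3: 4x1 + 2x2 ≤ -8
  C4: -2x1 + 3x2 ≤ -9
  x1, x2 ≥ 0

Infeasible (no feasible solution exists)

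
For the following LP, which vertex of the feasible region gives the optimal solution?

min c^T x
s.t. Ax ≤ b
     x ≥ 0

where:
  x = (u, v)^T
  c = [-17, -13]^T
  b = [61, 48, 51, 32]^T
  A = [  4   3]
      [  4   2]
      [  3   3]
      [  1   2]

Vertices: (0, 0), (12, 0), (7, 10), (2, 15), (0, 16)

Evaluate the objective at each vertex of the feasible region:
  z(0, 0) = 0
  z(12, 0) = -204
  z(7, 10) = -249  ←
  z(2, 15) = -229
  z(0, 16) = -208
The minimum is at u = 7, v = 10.

(7, 10)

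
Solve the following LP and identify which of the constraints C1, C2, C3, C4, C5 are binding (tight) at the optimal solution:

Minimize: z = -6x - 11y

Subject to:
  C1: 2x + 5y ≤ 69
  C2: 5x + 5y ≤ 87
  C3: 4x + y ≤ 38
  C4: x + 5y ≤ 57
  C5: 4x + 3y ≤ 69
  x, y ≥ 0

At x = 7, y = 10, compute slack b - a·x for each constraint:
  C1: 69 − 64 = 5  (slack)
  C2: 87 − 85 = 2  (slack)
  C3: 38 − 38 = 0  (binding)
  C4: 57 − 57 = 0  (binding)
  C5: 69 − 58 = 11  (slack)

Optimal: x = 7, y = 10
Binding: C3, C4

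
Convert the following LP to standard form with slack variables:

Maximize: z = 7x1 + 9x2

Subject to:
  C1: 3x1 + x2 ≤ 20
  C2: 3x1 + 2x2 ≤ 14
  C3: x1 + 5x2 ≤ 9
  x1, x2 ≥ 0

max z = 7x1 + 9x2

s.t.
  3x1 + x2 + s1 = 20
  3x1 + 2x2 + s2 = 14
  x1 + 5x2 + s3 = 9
  x1, x2, s1, s2, s3 ≥ 0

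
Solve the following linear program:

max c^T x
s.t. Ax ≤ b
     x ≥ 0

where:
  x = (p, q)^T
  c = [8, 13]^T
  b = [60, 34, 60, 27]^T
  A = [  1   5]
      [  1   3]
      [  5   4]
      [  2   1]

Evaluate the objective at each vertex of the feasible region:
  z(0, 0) = 0
  z(12, 0) = 96
  z(4, 10) = 162  ←
  z(0, 11.33) = 147.3
The maximum is at p = 4, q = 10.

p = 4, q = 10, z = 162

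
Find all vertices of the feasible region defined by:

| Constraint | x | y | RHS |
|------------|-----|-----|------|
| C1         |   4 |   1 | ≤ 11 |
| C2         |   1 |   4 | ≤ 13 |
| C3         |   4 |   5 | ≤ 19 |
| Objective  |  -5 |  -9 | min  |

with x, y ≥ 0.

(0, 0), (2.75, 0), (2.25, 2), (1, 3), (0, 3.25)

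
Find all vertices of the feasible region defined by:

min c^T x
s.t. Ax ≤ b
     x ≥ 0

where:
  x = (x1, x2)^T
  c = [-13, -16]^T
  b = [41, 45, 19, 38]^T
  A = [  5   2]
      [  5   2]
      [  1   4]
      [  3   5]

(0, 0), (8.2, 0), (7, 3), (0, 4.75)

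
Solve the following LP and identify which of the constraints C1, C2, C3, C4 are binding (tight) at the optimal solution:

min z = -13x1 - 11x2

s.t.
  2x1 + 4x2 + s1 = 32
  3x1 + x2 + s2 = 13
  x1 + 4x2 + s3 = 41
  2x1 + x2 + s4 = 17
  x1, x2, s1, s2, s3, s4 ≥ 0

At x1 = 2, x2 = 7, compute slack b - a·x for each constraint:
  C1: 32 − 32 = 0  (binding)
  C2: 13 − 13 = 0  (binding)
  C3: 41 − 30 = 11  (slack)
  C4: 17 − 11 = 6  (slack)

Optimal: x1 = 2, x2 = 7
Binding: C1, C2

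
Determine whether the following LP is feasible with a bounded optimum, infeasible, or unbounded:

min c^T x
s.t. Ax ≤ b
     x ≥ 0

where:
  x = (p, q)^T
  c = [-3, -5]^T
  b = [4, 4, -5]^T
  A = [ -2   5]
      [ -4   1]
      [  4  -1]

Infeasible (no feasible solution exists)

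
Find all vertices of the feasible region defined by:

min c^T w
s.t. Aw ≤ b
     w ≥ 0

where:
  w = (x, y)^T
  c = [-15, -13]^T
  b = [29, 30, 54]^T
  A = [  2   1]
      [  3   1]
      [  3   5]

(0, 0), (10, 0), (8, 6), (0, 10.8)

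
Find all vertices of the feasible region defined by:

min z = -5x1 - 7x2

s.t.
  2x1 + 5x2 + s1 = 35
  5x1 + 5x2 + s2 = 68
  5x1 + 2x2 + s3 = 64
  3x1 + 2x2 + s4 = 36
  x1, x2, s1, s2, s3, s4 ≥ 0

(0, 0), (12, 0), (10, 3), (0, 7)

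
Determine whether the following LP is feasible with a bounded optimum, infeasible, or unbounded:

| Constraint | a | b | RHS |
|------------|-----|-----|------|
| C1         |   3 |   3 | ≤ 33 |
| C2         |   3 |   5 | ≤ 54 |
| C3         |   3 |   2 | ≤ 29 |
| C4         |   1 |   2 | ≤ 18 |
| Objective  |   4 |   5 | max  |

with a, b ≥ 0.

Feasible with a bounded optimal solution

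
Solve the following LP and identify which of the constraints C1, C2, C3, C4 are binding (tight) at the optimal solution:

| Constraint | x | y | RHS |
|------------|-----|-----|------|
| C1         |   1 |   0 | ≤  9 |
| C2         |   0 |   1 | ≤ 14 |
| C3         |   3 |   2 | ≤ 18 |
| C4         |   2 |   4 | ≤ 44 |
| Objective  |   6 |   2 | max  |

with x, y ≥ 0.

At x = 6, y = 0, compute slack b - a·x for each constraint:
  C1: 9 − 6 = 3  (slack)
  C2: 14 − 0 = 14  (slack)
  C3: 18 − 18 = 0  (binding)
  C4: 44 − 12 = 32  (slack)

Optimal: x = 6, y = 0
Binding: C3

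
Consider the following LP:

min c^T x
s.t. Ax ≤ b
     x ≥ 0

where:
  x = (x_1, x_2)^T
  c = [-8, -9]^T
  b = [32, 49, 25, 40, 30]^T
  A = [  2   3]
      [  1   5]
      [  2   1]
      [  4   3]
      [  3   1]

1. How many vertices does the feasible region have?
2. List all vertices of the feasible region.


1. 5
2. (0, 0), (10, 0), (4, 8), (1.857, 9.429), (0, 9.8)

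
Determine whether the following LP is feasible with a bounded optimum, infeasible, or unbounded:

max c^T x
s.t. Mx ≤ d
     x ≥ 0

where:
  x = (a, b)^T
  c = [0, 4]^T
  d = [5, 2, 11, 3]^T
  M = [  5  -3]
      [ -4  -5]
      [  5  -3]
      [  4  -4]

Unbounded (objective can increase without bound)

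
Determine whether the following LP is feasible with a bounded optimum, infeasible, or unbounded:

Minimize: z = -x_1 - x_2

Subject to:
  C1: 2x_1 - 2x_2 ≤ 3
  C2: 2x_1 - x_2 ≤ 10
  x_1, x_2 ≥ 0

Unbounded (objective can decrease without bound)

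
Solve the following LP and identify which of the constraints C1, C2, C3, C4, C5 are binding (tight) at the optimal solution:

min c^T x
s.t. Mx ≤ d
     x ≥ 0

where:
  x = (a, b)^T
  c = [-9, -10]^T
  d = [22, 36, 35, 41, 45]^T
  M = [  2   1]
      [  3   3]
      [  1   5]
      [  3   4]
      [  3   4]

At a = 7, b = 5, compute slack b - a·x for each constraint:
  C1: 22 − 19 = 3  (slack)
  C2: 36 − 36 = 0  (binding)
  C3: 35 − 32 = 3  (slack)
  C4: 41 − 41 = 0  (binding)
  C5: 45 − 41 = 4  (slack)

Optimal: a = 7, b = 5
Binding: C2, C4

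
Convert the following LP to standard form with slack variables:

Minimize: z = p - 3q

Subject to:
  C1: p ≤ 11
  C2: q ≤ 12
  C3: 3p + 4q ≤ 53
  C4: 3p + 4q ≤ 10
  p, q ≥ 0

min z = p - 3q

s.t.
  p + s1 = 11
  q + s2 = 12
  3p + 4q + s3 = 53
  3p + 4q + s4 = 10
  p, q, s1, s2, s3, s4 ≥ 0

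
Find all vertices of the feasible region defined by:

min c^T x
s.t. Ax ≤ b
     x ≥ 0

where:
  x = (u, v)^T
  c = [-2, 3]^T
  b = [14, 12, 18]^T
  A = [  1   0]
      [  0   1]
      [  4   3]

(0, 0), (4.5, 0), (0, 6)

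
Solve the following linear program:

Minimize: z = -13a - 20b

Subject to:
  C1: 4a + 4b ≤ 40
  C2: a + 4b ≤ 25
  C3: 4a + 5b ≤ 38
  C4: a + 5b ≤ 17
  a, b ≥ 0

Evaluate the objective at each vertex of the feasible region:
  z(0, 0) = 0
  z(9.5, 0) = -123.5
  z(7, 2) = -131  ←
  z(0, 3.4) = -68
The minimum is at a = 7, b = 2.

a = 7, b = 2, z = -131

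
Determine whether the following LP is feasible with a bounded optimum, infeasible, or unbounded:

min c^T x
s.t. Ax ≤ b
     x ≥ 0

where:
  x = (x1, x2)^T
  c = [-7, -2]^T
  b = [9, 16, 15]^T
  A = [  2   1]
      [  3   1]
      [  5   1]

Feasible with a bounded optimal solution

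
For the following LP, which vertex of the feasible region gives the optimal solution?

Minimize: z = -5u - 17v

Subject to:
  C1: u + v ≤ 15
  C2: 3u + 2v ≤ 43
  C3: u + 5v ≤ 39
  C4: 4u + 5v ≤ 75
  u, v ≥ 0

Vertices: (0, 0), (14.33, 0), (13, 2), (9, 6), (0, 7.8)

Evaluate the objective at each vertex of the feasible region:
  z(0, 0) = 0
  z(14.33, 0) = -71.67
  z(13, 2) = -99
  z(9, 6) = -147  ←
  z(0, 7.8) = -132.6
The minimum is at u = 9, v = 6.

(9, 6)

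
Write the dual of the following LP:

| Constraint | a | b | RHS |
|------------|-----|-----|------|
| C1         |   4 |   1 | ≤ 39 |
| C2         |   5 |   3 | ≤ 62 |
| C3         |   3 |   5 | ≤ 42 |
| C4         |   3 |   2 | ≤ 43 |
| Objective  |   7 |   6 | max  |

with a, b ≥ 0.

Primal max cᵀx s.t. Ax ≤ b, x ≥ 0  →  Dual min bᵀy s.t. Aᵀy ≥ c, y ≥ 0.

Minimize: z = 39y1 + 62y2 + 42y3 + 43y4

Subject to:
  4y1 + 5y2 + 3y3 + 3y4 ≥ 7
  y1 + 3y2 + 5y3 + 2y4 ≥ 6
  y1, y2, y3, y4 ≥ 0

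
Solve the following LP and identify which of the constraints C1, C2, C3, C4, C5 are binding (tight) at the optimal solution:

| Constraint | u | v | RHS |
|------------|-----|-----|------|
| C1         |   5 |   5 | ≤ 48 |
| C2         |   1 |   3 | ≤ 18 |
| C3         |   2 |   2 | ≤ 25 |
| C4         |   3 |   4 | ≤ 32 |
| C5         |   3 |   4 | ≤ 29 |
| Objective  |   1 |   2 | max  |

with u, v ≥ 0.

At u = 3, v = 5, compute slack b - a·x for each constraint:
  C1: 48 − 40 = 8  (slack)
  C2: 18 − 18 = 0  (binding)
  C3: 25 − 16 = 9  (slack)
  C4: 32 − 29 = 3  (slack)
  C5: 29 − 29 = 0  (binding)

Optimal: u = 3, v = 5
Binding: C2, C5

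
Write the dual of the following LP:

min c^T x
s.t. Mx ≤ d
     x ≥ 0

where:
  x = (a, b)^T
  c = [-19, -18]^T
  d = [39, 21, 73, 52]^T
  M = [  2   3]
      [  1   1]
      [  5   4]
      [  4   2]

Primal min cᵀx s.t. Ax ≤ b, x ≥ 0  →  Dual max −bᵀy s.t. Aᵀy ≥ −c, y ≥ 0.

Maximize: z = -39y1 - 21y2 - 73y3 - 52y4

Subject to:
  2y1 + y2 + 5y3 + 4y4 ≥ 19
  3y1 + y2 + 4y3 + 2y4 ≥ 18
  y1, y2, y3, y4 ≥ 0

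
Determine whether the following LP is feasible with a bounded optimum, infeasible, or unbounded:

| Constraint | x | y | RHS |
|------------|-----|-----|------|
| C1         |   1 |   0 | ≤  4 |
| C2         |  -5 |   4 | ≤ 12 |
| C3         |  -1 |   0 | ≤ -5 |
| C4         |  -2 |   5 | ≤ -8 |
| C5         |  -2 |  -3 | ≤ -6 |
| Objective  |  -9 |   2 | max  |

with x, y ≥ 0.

Infeasible (no feasible solution exists)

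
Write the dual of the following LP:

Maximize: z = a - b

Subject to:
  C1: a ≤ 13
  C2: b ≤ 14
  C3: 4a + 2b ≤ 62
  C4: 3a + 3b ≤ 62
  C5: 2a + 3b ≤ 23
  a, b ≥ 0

Primal max cᵀx s.t. Ax ≤ b, x ≥ 0  →  Dual min bᵀy s.t. Aᵀy ≥ c, y ≥ 0.

Minimize: z = 13y1 + 14y2 + 62y3 + 62y4 + 23y5

Subject to:
  y1 + 4y3 + 3y4 + 2y5 ≥ 1
  y2 + 2y3 + 3y4 + 3y5 ≥ -1
  y1, y2, y3, y4, y5 ≥ 0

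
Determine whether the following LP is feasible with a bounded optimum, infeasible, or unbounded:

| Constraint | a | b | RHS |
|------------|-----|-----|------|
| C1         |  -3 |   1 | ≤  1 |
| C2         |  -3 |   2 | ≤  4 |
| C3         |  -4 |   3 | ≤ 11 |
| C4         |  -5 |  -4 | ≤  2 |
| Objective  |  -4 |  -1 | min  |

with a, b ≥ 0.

Unbounded (objective can decrease without bound)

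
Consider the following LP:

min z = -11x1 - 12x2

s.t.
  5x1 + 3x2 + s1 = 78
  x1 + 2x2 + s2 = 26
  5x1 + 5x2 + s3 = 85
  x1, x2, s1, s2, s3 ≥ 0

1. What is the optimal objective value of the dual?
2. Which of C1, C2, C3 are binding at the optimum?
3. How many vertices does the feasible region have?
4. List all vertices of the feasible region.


1. -196
2. C2, C3
3. 5
4. (0, 0), (15.6, 0), (13.5, 3.5), (8, 9), (0, 13)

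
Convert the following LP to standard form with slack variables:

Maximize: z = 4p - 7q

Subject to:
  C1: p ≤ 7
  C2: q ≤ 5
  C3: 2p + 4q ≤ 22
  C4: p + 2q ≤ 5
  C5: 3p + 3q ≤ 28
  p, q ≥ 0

max z = 4p - 7q

s.t.
  p + s1 = 7
  q + s2 = 5
  2p + 4q + s3 = 22
  p + 2q + s4 = 5
  3p + 3q + s5 = 28
  p, q, s1, s2, s3, s4, s5 ≥ 0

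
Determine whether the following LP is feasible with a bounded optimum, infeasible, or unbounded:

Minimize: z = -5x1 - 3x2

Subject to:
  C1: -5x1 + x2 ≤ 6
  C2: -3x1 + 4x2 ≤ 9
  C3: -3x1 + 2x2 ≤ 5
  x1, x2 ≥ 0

Unbounded (objective can decrease without bound)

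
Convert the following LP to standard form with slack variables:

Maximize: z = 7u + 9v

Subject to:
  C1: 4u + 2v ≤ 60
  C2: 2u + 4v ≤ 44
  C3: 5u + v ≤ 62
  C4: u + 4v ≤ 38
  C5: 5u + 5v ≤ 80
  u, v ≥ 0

max z = 7u + 9v

s.t.
  4u + 2v + s1 = 60
  2u + 4v + s2 = 44
  5u + v + s3 = 62
  u + 4v + s4 = 38
  5u + 5v + s5 = 80
  u, v, s1, s2, s3, s4, s5 ≥ 0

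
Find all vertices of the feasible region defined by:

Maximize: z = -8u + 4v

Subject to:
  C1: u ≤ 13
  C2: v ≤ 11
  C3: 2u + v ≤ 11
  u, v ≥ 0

(0, 0), (5.5, 0), (0, 11)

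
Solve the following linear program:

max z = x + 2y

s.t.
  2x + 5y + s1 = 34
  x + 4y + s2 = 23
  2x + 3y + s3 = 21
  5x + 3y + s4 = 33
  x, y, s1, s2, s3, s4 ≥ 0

Evaluate the objective at each vertex of the feasible region:
  z(0, 0) = 0
  z(6.6, 0) = 6.6
  z(4, 4.333) = 12.67
  z(3, 5) = 13  ←
  z(0, 5.75) = 11.5
The maximum is at x = 3, y = 5.

x = 3, y = 5, z = 13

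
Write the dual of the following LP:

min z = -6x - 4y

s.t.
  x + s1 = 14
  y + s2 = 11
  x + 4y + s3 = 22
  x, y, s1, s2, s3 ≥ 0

Primal min cᵀx s.t. Ax ≤ b, x ≥ 0  →  Dual max −bᵀy s.t. Aᵀy ≥ −c, y ≥ 0.

Maximize: z = -14y1 - 11y2 - 22y3

Subject to:
  y1 + y3 ≥ 6
  y2 + 4y3 ≥ 4
  y1, y2, y3 ≥ 0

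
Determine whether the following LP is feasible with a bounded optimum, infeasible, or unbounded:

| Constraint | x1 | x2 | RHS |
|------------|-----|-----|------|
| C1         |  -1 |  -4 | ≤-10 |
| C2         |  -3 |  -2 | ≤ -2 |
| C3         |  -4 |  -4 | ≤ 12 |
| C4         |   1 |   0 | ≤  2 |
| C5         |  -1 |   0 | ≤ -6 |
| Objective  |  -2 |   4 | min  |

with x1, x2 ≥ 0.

Infeasible (no feasible solution exists)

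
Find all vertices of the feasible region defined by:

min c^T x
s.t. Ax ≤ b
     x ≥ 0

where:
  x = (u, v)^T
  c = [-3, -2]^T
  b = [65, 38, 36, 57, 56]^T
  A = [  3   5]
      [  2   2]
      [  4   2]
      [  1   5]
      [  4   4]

(0, 0), (9, 0), (4, 10), (3.25, 10.75), (0, 11.4)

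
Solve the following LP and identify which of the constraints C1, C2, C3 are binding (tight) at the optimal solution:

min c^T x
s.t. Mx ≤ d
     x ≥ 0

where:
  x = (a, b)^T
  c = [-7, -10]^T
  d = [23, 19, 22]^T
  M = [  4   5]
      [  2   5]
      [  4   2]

At a = 2, b = 3, compute slack b - a·x for each constraint:
  C1: 23 − 23 = 0  (binding)
  C2: 19 − 19 = 0  (binding)
  C3: 22 − 14 = 8  (slack)

Optimal: a = 2, b = 3
Binding: C1, C2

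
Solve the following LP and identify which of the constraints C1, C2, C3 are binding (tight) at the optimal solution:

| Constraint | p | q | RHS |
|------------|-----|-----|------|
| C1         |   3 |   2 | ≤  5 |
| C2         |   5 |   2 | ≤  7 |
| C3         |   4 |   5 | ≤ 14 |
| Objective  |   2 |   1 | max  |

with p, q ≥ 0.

At p = 1, q = 1, compute slack b - a·x for each constraint:
  C1: 5 − 5 = 0  (binding)
  C2: 7 − 7 = 0  (binding)
  C3: 14 − 9 = 5  (slack)

Optimal: p = 1, q = 1
Binding: C1, C2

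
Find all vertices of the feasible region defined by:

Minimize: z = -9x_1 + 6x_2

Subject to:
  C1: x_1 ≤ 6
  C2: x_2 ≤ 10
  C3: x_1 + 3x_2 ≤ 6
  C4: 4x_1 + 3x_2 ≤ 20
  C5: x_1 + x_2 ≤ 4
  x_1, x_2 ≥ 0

(0, 0), (4, 0), (3, 1), (0, 2)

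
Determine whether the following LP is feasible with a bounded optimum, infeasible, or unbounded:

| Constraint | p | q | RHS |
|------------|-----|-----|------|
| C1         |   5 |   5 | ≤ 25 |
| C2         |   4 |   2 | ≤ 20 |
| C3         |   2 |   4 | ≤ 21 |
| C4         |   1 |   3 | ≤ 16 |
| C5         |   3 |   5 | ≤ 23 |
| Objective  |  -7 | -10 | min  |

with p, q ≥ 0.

Feasible with a bounded optimal solution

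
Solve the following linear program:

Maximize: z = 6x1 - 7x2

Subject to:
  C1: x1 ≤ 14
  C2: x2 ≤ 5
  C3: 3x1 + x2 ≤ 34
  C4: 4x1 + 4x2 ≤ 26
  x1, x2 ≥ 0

Evaluate the objective at each vertex of the feasible region:
  z(0, 0) = 0
  z(6.5, 0) = 39  ←
  z(1.5, 5) = -26
  z(0, 5) = -35
The maximum is at x1 = 6.5, x2 = 0.

x1 = 6.5, x2 = 0, z = 39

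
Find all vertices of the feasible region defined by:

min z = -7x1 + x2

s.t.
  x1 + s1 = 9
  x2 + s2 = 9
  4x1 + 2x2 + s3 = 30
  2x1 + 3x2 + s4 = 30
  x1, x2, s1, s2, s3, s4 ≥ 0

(0, 0), (7.5, 0), (3.75, 7.5), (1.5, 9), (0, 9)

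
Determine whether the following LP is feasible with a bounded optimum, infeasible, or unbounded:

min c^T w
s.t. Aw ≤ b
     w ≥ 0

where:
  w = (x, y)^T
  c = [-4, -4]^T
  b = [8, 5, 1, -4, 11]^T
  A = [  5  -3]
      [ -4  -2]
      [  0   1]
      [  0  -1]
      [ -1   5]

Infeasible (no feasible solution exists)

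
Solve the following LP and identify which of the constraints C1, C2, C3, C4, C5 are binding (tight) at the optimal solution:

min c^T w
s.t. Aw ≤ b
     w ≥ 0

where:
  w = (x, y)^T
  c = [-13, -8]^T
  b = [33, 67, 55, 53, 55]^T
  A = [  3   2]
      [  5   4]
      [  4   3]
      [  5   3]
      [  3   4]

At x = 7, y = 6, compute slack b - a·x for each constraint:
  C1: 33 − 33 = 0  (binding)
  C2: 67 − 59 = 8  (slack)
  C3: 55 − 46 = 9  (slack)
  C4: 53 − 53 = 0  (binding)
  C5: 55 − 45 = 10  (slack)

Optimal: x = 7, y = 6
Binding: C1, C4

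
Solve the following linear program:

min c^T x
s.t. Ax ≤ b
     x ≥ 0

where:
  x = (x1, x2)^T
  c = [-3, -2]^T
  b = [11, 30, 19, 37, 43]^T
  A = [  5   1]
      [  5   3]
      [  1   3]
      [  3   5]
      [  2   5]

Evaluate the objective at each vertex of the feasible region:
  z(0, 0) = 0
  z(2.2, 0) = -6.6
  z(1, 6) = -15  ←
  z(0, 6.333) = -12.67
The minimum is at x1 = 1, x2 = 6.

x1 = 1, x2 = 6, z = -15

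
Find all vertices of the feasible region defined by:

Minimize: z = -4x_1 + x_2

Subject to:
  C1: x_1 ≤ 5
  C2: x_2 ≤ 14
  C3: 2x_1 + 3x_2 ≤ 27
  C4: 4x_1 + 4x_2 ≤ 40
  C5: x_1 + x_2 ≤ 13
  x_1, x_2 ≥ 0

(0, 0), (5, 0), (5, 5), (3, 7), (0, 9)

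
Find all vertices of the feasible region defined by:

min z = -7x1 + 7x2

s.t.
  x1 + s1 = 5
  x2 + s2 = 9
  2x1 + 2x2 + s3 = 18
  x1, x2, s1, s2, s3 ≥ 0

(0, 0), (5, 0), (5, 4), (0, 9)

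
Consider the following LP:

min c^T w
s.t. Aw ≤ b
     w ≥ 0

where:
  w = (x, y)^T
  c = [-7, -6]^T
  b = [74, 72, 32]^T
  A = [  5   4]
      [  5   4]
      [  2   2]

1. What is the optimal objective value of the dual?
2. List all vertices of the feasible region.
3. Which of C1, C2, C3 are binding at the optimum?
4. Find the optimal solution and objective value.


1. -104
2. (0, 0), (14.4, 0), (8, 8), (0, 16)
3. C2, C3
4. x = 8, y = 8, z = -104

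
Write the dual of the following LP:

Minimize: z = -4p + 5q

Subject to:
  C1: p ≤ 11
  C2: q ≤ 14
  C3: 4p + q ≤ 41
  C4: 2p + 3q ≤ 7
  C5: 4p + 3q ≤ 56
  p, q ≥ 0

Primal min cᵀx s.t. Ax ≤ b, x ≥ 0  →  Dual max −bᵀy s.t. Aᵀy ≥ −c, y ≥ 0.

Maximize: z = -11y1 - 14y2 - 41y3 - 7y4 - 56y5

Subject to:
  y1 + 4y3 + 2y4 + 4y5 ≥ 4
  y2 + y3 + 3y4 + 3y5 ≥ -5
  y1, y2, y3, y4, y5 ≥ 0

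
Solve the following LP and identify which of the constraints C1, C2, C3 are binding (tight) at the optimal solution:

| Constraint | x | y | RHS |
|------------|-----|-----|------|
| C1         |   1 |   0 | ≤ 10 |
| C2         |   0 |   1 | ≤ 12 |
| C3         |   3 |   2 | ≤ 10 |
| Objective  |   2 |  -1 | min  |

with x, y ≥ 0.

At x = 0, y = 5, compute slack b - a·x for each constraint:
  C1: 10 − 0 = 10  (slack)
  C2: 12 − 5 = 7  (slack)
  C3: 10 − 10 = 0  (binding)

Optimal: x = 0, y = 5
Binding: C3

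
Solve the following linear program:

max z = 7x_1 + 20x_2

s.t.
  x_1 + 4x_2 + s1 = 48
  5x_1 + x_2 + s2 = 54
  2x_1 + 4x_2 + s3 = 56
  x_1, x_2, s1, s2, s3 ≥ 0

Evaluate the objective at each vertex of the feasible region:
  z(0, 0) = 0
  z(10.8, 0) = 75.6
  z(8.889, 9.556) = 253.3
  z(8, 10) = 256  ←
  z(0, 12) = 240
The maximum is at x_1 = 8, x_2 = 10.

x_1 = 8, x_2 = 10, z = 256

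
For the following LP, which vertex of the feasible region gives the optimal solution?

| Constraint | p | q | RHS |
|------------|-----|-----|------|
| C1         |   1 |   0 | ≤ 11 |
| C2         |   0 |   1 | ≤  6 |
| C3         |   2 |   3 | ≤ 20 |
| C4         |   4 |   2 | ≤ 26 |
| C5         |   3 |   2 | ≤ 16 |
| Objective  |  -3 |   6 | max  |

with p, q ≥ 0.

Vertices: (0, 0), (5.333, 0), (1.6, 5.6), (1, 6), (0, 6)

Evaluate the objective at each vertex of the feasible region:
  z(0, 0) = 0
  z(5.333, 0) = -16
  z(1.6, 5.6) = 28.8
  z(1, 6) = 33
  z(0, 6) = 36  ←
The maximum is at p = 0, q = 6.

(0, 6)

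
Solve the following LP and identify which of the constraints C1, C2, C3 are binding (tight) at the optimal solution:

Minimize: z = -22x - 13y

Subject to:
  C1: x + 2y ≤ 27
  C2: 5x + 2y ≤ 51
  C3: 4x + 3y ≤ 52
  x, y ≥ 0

At x = 7, y = 8, compute slack b - a·x for each constraint:
  C1: 27 − 23 = 4  (slack)
  C2: 51 − 51 = 0  (binding)
  C3: 52 − 52 = 0  (binding)

Optimal: x = 7, y = 8
Binding: C2, C3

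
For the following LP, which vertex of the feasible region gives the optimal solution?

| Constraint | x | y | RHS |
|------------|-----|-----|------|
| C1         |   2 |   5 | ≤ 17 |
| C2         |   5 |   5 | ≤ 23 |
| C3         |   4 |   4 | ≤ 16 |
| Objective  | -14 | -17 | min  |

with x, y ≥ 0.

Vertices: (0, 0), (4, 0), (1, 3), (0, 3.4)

Evaluate the objective at each vertex of the feasible region:
  z(0, 0) = 0
  z(4, 0) = -56
  z(1, 3) = -65  ←
  z(0, 3.4) = -57.8
The minimum is at x = 1, y = 3.

(1, 3)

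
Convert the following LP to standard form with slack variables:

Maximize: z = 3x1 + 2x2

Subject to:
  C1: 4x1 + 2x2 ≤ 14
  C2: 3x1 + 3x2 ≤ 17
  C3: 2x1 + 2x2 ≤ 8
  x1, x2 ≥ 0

max z = 3x1 + 2x2

s.t.
  4x1 + 2x2 + s1 = 14
  3x1 + 3x2 + s2 = 17
  2x1 + 2x2 + s3 = 8
  x1, x2, s1, s2, s3 ≥ 0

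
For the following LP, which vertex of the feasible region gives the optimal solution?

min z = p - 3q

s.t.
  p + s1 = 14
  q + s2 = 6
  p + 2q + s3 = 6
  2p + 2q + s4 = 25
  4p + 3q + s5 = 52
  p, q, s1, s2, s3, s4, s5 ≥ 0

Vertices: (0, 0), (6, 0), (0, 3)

Evaluate the objective at each vertex of the feasible region:
  z(0, 0) = 0
  z(6, 0) = 6
  z(0, 3) = -9  ←
The minimum is at p = 0, q = 3.

(0, 3)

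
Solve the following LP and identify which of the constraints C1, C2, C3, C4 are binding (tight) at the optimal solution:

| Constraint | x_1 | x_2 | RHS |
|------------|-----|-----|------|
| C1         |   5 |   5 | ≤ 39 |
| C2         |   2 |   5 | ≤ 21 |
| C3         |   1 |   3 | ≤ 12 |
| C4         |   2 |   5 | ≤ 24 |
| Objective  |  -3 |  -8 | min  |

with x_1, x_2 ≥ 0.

At x_1 = 3, x_2 = 3, compute slack b - a·x for each constraint:
  C1: 39 − 30 = 9  (slack)
  C2: 21 − 21 = 0  (binding)
  C3: 12 − 12 = 0  (binding)
  C4: 24 − 21 = 3  (slack)

Optimal: x_1 = 3, x_2 = 3
Binding: C2, C3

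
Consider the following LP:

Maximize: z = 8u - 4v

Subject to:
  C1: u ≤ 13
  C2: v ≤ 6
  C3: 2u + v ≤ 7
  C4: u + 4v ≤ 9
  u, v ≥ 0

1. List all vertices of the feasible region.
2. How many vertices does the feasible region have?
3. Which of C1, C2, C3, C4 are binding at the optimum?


1. (0, 0), (3.5, 0), (2.714, 1.571), (0, 2.25)
2. 4
3. C3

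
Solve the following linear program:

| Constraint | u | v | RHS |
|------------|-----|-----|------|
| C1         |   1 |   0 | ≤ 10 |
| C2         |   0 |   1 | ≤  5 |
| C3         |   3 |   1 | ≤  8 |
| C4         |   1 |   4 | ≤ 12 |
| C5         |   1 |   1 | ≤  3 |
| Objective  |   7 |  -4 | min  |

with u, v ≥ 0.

Evaluate the objective at each vertex of the feasible region:
  z(0, 0) = 0
  z(2.667, 0) = 18.67
  z(2.5, 0.5) = 15.5
  z(0, 3) = -12  ←
The minimum is at u = 0, v = 3.

u = 0, v = 3, z = -12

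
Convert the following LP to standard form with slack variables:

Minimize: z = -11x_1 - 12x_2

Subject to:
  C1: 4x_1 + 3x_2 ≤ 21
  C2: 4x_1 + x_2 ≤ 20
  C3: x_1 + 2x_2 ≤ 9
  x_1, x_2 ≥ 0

min z = -11x_1 - 12x_2

s.t.
  4x_1 + 3x_2 + s1 = 21
  4x_1 + x_2 + s2 = 20
  x_1 + 2x_2 + s3 = 9
  x_1, x_2, s1, s2, s3 ≥ 0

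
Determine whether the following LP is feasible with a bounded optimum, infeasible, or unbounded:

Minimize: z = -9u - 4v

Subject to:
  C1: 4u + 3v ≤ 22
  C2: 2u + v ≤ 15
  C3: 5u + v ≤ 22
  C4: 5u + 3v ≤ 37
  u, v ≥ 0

Feasible with a bounded optimal solution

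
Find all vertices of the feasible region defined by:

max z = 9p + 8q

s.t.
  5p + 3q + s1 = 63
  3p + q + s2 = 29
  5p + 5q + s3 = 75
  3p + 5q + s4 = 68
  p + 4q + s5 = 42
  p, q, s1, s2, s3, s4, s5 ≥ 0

(0, 0), (9.667, 0), (7, 8), (6, 9), (0, 10.5)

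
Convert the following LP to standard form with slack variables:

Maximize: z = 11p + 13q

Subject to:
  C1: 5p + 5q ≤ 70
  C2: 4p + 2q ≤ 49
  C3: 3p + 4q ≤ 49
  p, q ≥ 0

max z = 11p + 13q

s.t.
  5p + 5q + s1 = 70
  4p + 2q + s2 = 49
  3p + 4q + s3 = 49
  p, q, s1, s2, s3 ≥ 0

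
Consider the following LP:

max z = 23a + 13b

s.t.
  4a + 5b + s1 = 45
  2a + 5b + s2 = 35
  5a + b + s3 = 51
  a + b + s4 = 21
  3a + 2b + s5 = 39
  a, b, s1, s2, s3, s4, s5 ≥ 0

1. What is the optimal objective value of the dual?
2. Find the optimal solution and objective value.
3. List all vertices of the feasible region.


1. 243
2. a = 10, b = 1, z = 243
3. (0, 0), (10.2, 0), (10, 1), (5, 5), (0, 7)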